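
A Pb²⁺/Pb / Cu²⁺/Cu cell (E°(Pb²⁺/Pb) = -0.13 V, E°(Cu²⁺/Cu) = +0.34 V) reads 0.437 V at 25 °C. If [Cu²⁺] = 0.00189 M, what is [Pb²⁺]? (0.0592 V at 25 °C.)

0.025 M

From the Nernst equation, log Q = n(E° − E)/0.0592 = 2(0.47 − 0.437)/0.0592 = 1.115, so Q = 13.0.
With Q = [Pb²⁺]/[Cu²⁺] and the known concentrations, [Pb²⁺] in the numerator gives [Pb²⁺] = 0.025 M.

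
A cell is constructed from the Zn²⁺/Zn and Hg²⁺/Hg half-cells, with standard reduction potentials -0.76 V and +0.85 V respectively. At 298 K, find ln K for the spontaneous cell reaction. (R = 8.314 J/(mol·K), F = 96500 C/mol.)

ln K = 125.4

E°_cell = +0.85 − (-0.76) = 1.61 V, with n = 2 electrons transferred.
At equilibrium E = 0, so the Nernst equation gives ln K = nFE°/RT = (2)(96500)(1.61)/((8.314)(298)) = 125.42.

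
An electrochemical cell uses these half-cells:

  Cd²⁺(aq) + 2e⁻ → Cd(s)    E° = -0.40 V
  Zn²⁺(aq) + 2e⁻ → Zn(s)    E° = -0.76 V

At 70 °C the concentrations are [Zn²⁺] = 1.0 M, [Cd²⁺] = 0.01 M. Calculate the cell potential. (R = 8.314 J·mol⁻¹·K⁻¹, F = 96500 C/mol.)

0.292 V

The Cd²⁺/Cd couple has the higher reduction potential and acts as the cathode, so E°_cell = -0.40 − (-0.76) = 0.36 V.
Balancing electrons gives n = 2; the reaction quotient is Q = [Zn²⁺]/[Cd²⁺] = 100.
E = E° − (RT/nF) ln Q = 0.36 − (8.314×343)/(2×96500) × (4.605) = 0.360 − 0.068 = 0.292 V.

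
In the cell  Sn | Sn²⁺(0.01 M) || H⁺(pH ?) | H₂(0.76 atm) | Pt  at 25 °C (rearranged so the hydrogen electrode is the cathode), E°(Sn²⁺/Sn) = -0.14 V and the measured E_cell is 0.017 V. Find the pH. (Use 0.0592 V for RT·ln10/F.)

pH = 3.14

E°_cell = 0.14 V and n = 2.
log Q = n(E° − E)/0.0592 = 2×(0.14 − 0.017)/0.0592 = 4.155.
With Q = [Sn²⁺]·P(H₂) / [H⁺]^2, solving for [H⁺] gives log[H⁺] = -3.137, so pH = 3.14.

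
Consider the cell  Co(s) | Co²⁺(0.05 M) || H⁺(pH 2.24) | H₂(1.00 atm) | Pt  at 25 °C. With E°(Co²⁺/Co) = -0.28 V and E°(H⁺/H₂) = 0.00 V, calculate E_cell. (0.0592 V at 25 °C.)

The hydrogen couple is the cathode, so E°_cell = 0.28 V; n = 2.
[H⁺] = 10^(−2.24) = 0.0058 M, and Q = [Co²⁺]·P(H₂) / [H⁺]^2 = 1510.
E = E° − (0.0592/2) log Q = 0.28 − (0.0592/2)(3.179) = 0.186 V.

0.19 V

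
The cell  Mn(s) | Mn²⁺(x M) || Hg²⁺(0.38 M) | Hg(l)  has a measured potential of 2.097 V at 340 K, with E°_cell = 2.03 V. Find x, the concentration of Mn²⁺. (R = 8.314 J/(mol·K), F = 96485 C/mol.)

0.0039 M

From the Nernst equation, ln Q = nF(E° − E)/RT = 2×96485×(2.03 − 2.097)/(8.314×340) = -4.574, so Q = 0.0103.
With Q = [Mn²⁺]/[Hg²⁺] and the known concentrations, [Mn²⁺] in the numerator gives [Mn²⁺] = 0.0039 M.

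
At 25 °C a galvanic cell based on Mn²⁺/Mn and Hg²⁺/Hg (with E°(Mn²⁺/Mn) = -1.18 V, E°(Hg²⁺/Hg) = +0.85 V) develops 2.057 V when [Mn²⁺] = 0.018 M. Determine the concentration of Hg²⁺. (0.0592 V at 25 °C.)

0.15 M

From the Nernst equation, log Q = n(E° − E)/0.0592 = 2(2.03 − 2.057)/0.0592 = -0.912, so Q = 0.122.
With Q = [Mn²⁺]/[Hg²⁺] and the known concentrations, [Hg²⁺] in the denominator gives [Hg²⁺] = 0.15 M.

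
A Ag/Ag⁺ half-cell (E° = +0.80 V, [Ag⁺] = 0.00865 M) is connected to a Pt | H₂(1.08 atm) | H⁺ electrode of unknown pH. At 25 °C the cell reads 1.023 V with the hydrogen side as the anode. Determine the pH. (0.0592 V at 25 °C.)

pH = 5.81

E°_cell = 0.80 V and n = 2.
log Q = n(E° − E)/0.0592 = 2×(0.80 − 1.023)/0.0592 = -7.534.
With Q = [H⁺]^2 / ([Ag⁺]^2·P(H₂)), solving for [H⁺] gives log[H⁺] = -5.813, so pH = 5.81.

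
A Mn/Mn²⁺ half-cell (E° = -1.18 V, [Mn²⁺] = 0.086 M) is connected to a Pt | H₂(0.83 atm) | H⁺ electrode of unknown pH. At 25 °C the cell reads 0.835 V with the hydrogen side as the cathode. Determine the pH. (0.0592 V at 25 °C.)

E°_cell = 1.18 V and n = 2.
log Q = n(E° − E)/0.0592 = 2×(1.18 − 0.835)/0.0592 = 11.655.
With Q = [Mn²⁺]·P(H₂) / [H⁺]^2, solving for [H⁺] gives log[H⁺] = -6.401, so pH = 6.40.

pH = 6.40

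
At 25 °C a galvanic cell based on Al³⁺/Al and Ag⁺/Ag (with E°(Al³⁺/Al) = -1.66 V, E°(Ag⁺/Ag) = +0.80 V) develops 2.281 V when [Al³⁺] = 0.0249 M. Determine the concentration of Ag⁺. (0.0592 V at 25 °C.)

From the Nernst equation, log Q = n(E° − E)/0.0592 = 3(2.46 − 2.281)/0.0592 = 9.071, so Q = 1.18 × 10^9.
With Q = [Al³⁺]/[Ag⁺]^3 and the known concentrations, [Ag⁺]^3 in the denominator gives [Ag⁺] = 2.8 × 10^-4 M.

2.8 × 10^-4 M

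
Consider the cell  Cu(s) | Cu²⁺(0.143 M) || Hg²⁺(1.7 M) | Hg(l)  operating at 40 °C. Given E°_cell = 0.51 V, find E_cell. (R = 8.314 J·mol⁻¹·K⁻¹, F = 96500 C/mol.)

Balancing electrons gives n = 2; the reaction quotient is Q = [Cu²⁺]/[Hg²⁺] = 0.0841.
E = E° − (RT/nF) ln Q = 0.51 − (8.314×313)/(2×96500) × (-2.476) = 0.510 + 0.033 = 0.543 V.

0.543 V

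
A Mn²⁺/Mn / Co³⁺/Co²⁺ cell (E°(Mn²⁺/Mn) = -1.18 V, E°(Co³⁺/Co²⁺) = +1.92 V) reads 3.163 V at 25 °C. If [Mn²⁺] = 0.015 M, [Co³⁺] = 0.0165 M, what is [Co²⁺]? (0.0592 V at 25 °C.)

0.012 M

From the Nernst equation, log Q = n(E° − E)/0.0592 = 2(3.10 − 3.163)/0.0592 = -2.128, so Q = 0.00744.
With Q = [Mn²⁺]·[Co²⁺]^2/[Co³⁺]^2 and the known concentrations, [Co²⁺]^2 in the numerator gives [Co²⁺] = 0.012 M.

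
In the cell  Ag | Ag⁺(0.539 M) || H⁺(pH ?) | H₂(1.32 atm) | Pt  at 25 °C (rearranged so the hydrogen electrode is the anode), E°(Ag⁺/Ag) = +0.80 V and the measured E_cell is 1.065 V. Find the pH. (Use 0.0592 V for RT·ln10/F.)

E°_cell = 0.80 V and n = 2.
log Q = n(E° − E)/0.0592 = 2×(0.80 − 1.065)/0.0592 = -8.953.
With Q = [H⁺]^2 / ([Ag⁺]^2·P(H₂)), solving for [H⁺] gives log[H⁺] = -4.684, so pH = 4.68.

pH = 4.68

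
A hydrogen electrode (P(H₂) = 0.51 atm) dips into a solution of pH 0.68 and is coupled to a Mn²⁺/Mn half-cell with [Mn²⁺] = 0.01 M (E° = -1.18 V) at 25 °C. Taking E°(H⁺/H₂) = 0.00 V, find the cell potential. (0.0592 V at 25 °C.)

1.21 V

The hydrogen couple is the cathode, so E°_cell = 1.18 V; n = 2.
[H⁺] = 10^(−0.68) = 0.21 M, and Q = [Mn²⁺]·P(H₂) / [H⁺]^2 = 0.117.
E = E° − (0.0592/2) log Q = 1.18 − (0.0592/2)(-0.932) = 1.208 V.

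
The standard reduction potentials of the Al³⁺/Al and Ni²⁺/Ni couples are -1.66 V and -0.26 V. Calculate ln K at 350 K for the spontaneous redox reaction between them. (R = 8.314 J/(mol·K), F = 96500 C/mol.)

ln K = 278.6

E°_cell = -0.26 − (-1.66) = 1.40 V, with n = 6 electrons transferred.
At equilibrium E = 0, so the Nernst equation gives ln K = nFE°/RT = (6)(96500)(1.40)/((8.314)(350)) = 278.57.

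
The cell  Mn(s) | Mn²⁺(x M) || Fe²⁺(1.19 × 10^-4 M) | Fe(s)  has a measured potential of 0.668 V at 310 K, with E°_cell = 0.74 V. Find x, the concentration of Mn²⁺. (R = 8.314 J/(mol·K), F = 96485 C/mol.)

From the Nernst equation, ln Q = nF(E° − E)/RT = 2×96485×(0.74 − 0.668)/(8.314×310) = 5.391, so Q = 219.
With Q = [Mn²⁺]/[Fe²⁺] and the known concentrations, [Mn²⁺] in the numerator gives [Mn²⁺] = 0.026 M.

0.026 M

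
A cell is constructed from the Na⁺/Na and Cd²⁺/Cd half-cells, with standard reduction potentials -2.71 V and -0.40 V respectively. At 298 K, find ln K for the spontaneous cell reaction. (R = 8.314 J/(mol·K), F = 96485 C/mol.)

E°_cell = -0.40 − (-2.71) = 2.31 V, with n = 2 electrons transferred.
At equilibrium E = 0, so the Nernst equation gives ln K = nFE°/RT = (2)(96485)(2.31)/((8.314)(298)) = 179.92.

ln K = 179.9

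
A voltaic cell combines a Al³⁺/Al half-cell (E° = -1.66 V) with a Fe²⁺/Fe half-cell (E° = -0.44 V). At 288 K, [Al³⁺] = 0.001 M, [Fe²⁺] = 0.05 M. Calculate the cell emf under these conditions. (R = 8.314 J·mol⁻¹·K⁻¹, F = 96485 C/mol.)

1.24 V

The Fe²⁺/Fe couple has the higher reduction potential and acts as the cathode, so E°_cell = -0.44 − (-1.66) = 1.22 V.
Balancing electrons gives n = 6; the reaction quotient is Q = [Al³⁺]^2/[Fe²⁺]^3 = 0.00800.
E = E° − (RT/nF) ln Q = 1.22 − (8.314×288)/(6×96485) × (-4.828) = 1.220 + 0.020 = 1.240 V.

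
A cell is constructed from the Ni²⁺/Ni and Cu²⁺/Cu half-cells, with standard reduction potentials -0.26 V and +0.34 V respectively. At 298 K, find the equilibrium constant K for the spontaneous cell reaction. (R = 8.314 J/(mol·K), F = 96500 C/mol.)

2 × 10^20

E°_cell = +0.34 − (-0.26) = 0.60 V, with n = 2 electrons transferred.
At equilibrium E = 0, so the Nernst equation gives ln K = nFE°/RT = (2)(96500)(0.60)/((8.314)(298)) = 46.74.
K = e^46.74 = 2 × 10^20.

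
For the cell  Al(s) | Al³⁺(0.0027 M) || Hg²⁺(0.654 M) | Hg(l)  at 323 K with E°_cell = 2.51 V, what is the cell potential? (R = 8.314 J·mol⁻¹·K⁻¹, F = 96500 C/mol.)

Balancing electrons gives n = 6; the reaction quotient is Q = [Al³⁺]^2/[Hg²⁺]^3 = 2.61 × 10^-5.
E = E° − (RT/nF) ln Q = 2.51 − (8.314×323)/(6×96500) × (-10.555) = 2.510 + 0.049 = 2.559 V.

2.56 V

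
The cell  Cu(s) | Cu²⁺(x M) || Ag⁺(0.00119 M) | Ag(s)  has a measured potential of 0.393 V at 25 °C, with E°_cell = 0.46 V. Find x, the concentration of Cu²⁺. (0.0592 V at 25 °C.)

From the Nernst equation, log Q = n(E° − E)/0.0592 = 2(0.46 − 0.393)/0.0592 = 2.264, so Q = 183.
With Q = [Cu²⁺]/[Ag⁺]^2 and the known concentrations, [Cu²⁺] in the numerator gives [Cu²⁺] = 2.6 × 10^-4 M.

2.6 × 10^-4 M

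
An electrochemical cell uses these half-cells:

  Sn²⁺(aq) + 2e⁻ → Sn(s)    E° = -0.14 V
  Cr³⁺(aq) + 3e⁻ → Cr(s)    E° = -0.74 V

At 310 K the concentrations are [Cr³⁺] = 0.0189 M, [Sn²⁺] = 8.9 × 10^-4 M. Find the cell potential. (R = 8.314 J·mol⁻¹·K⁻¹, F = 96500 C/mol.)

0.542 V

The Sn²⁺/Sn couple has the higher reduction potential and acts as the cathode, so E°_cell = -0.14 − (-0.74) = 0.60 V.
Balancing electrons gives n = 6; the reaction quotient is Q = [Cr³⁺]^2/[Sn²⁺]^3 = 5.07 × 10^5.
E = E° − (RT/nF) ln Q = 0.60 − (8.314×310)/(6×96500) × (13.136) = 0.600 − 0.058 = 0.542 V.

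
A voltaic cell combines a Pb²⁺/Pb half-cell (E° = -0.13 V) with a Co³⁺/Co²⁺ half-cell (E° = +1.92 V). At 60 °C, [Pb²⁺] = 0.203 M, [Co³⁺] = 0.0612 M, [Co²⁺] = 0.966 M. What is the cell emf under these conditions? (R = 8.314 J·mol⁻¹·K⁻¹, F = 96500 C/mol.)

The Co³⁺/Co²⁺ couple has the higher reduction potential and acts as the cathode, so E°_cell = +1.92 − (-0.13) = 2.05 V.
Balancing electrons gives n = 2; the reaction quotient is Q = [Pb²⁺]·[Co²⁺]^2/[Co³⁺]^2 = 50.6.
E = E° − (RT/nF) ln Q = 2.05 − (8.314×333)/(2×96500) × (3.923) = 2.050 − 0.056 = 1.994 V.

1.99 V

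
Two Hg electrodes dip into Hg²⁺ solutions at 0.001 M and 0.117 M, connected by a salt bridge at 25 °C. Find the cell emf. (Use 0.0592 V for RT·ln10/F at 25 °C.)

Both half-cells are Hg²⁺/Hg, so E°_cell = 0. The concentrated side is the cathode; the cell reaction moves Hg²⁺ from high to low concentration with n = 2.
Q = [Hg²⁺]_dilute/[Hg²⁺]_conc = 0.001/0.117 = 0.00855.
E = 0 − (0.0592/2) log Q = −(0.0592/2)(-2.068) = 0.0612 V.

0.061 V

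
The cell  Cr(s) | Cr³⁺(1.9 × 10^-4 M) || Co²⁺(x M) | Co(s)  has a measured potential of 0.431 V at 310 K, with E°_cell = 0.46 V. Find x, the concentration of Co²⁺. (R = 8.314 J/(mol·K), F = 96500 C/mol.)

3.8 × 10^-4 M

From the Nernst equation, ln Q = nF(E° − E)/RT = 6×96500×(0.46 − 0.431)/(8.314×310) = 6.515, so Q = 675.
With Q = [Cr³⁺]^2/[Co²⁺]^3 and the known concentrations, [Co²⁺]^3 in the denominator gives [Co²⁺] = 3.8 × 10^-4 M.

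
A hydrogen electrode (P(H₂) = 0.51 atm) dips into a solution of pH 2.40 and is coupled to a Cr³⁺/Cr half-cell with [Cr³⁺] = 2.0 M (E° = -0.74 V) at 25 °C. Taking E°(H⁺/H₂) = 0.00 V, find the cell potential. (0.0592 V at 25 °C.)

0.60 V

The hydrogen couple is the cathode, so E°_cell = 0.74 V; n = 6.
[H⁺] = 10^(−2.40) = 0.0040 M, and Q = [Cr³⁺]^2·P(H₂)^3 / [H⁺]^6 = 1.33 × 10^14.
E = E° − (0.0592/6) log Q = 0.74 − (0.0592/6)(14.125) = 0.601 V.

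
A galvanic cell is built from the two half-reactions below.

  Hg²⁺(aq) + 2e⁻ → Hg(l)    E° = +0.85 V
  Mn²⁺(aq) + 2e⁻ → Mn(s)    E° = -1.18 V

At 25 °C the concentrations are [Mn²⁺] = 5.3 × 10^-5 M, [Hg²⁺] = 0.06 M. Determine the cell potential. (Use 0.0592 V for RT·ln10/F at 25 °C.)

2.12 V

The Hg²⁺/Hg couple has the higher reduction potential and acts as the cathode, so E°_cell = +0.85 − (-1.18) = 2.03 V.
Balancing electrons gives n = 2; the reaction quotient is Q = [Mn²⁺]/[Hg²⁺] = 8.83 × 10^-4.
At 25 °C, E = E° − (0.0592/n) log Q = 2.03 − (0.0592/2)(-3.054) = 2.030 + 0.090 = 2.120 V.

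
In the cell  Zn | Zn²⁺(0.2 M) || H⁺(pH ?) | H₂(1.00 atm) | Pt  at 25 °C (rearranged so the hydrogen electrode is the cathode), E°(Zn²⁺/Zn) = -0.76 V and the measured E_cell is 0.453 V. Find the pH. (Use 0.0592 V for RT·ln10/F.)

pH = 5.54

E°_cell = 0.76 V and n = 2.
log Q = n(E° − E)/0.0592 = 2×(0.76 − 0.453)/0.0592 = 10.372.
With Q = [Zn²⁺]·P(H₂) / [H⁺]^2, solving for [H⁺] gives log[H⁺] = -5.535, so pH = 5.54.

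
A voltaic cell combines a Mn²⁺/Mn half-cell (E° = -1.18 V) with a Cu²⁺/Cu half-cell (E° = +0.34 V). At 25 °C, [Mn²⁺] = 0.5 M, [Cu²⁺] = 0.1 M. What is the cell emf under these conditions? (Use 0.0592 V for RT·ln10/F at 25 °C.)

The Cu²⁺/Cu couple has the higher reduction potential and acts as the cathode, so E°_cell = +0.34 − (-1.18) = 1.52 V.
Balancing electrons gives n = 2; the reaction quotient is Q = [Mn²⁺]/[Cu²⁺] = 5.00.
At 25 °C, E = E° − (0.0592/n) log Q = 1.52 − (0.0592/2)(0.699) = 1.520 − 0.021 = 1.499 V.

1.50 V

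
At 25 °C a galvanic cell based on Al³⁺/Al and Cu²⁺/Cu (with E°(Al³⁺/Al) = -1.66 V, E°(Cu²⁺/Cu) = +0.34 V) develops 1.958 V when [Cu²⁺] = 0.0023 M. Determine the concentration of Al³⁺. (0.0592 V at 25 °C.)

From the Nernst equation, log Q = n(E° − E)/0.0592 = 6(2.00 − 1.958)/0.0592 = 4.257, so Q = 1.81 × 10^4.
With Q = [Al³⁺]^2/[Cu²⁺]^3 and the known concentrations, [Al³⁺]^2 in the numerator gives [Al³⁺] = 0.015 M.

0.015 M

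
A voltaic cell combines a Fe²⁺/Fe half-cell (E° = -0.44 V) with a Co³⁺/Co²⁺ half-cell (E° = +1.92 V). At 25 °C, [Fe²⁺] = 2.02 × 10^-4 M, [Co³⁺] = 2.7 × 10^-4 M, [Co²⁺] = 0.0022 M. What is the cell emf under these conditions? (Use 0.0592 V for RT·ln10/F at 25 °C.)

The Co³⁺/Co²⁺ couple has the higher reduction potential and acts as the cathode, so E°_cell = +1.92 − (-0.44) = 2.36 V.
Balancing electrons gives n = 2; the reaction quotient is Q = [Fe²⁺]·[Co²⁺]^2/[Co³⁺]^2 = 0.0134.
At 25 °C, E = E° − (0.0592/n) log Q = 2.36 − (0.0592/2)(-1.873) = 2.360 + 0.055 = 2.415 V.

2.42 V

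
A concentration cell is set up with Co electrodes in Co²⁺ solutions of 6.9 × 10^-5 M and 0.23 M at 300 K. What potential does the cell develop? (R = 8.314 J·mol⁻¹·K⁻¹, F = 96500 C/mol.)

0.10 V

Both half-cells are Co²⁺/Co, so E°_cell = 0. The concentrated side is the cathode; the cell reaction moves Co²⁺ from high to low concentration with n = 2.
Q = [Co²⁺]_dilute/[Co²⁺]_conc = 6.9 × 10^-5/0.23 = 3 × 10^-4.
E = 0 − (RT/nF) ln Q = −((8.314×300)/(2×96500))(-8.112) = 0.1048 V.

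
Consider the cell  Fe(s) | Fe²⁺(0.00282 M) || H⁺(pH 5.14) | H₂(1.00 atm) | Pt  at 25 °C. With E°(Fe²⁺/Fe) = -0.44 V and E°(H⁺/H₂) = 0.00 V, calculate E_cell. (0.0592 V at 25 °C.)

0.21 V

The hydrogen couple is the cathode, so E°_cell = 0.44 V; n = 2.
[H⁺] = 10^(−5.14) = 7.2 × 10^-6 M, and Q = [Fe²⁺]·P(H₂) / [H⁺]^2 = 5.37 × 10^7.
E = E° − (0.0592/2) log Q = 0.44 − (0.0592/2)(7.730) = 0.211 V.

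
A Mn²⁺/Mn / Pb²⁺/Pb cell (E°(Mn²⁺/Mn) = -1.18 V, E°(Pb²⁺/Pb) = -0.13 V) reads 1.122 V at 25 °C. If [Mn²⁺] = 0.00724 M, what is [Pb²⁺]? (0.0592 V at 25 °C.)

From the Nernst equation, log Q = n(E° − E)/0.0592 = 2(1.05 − 1.122)/0.0592 = -2.432, so Q = 0.00369.
With Q = [Mn²⁺]/[Pb²⁺] and the known concentrations, [Pb²⁺] in the denominator gives [Pb²⁺] = 2.0 M.

2.0 M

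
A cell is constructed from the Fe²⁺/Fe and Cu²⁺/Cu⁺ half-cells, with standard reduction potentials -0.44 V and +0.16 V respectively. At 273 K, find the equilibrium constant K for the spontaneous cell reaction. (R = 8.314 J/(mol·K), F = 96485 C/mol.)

E°_cell = +0.16 − (-0.44) = 0.60 V, with n = 2 electrons transferred.
At equilibrium E = 0, so the Nernst equation gives ln K = nFE°/RT = (2)(96485)(0.60)/((8.314)(273)) = 51.01.
K = e^51.01 = 1.4 × 10^22.

1.4 × 10^22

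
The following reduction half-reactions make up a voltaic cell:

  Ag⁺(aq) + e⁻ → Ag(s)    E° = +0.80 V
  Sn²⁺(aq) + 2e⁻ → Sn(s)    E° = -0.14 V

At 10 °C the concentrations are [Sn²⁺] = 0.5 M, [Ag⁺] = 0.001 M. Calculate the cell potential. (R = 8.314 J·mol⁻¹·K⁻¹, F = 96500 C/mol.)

The Ag⁺/Ag couple has the higher reduction potential and acts as the cathode, so E°_cell = +0.80 − (-0.14) = 0.94 V.
Balancing electrons gives n = 2; the reaction quotient is Q = [Sn²⁺]/[Ag⁺]^2 = 5 × 10^5.
E = E° − (RT/nF) ln Q = 0.94 − (8.314×283)/(2×96500) × (13.122) = 0.940 − 0.160 = 0.780 V.

0.780 V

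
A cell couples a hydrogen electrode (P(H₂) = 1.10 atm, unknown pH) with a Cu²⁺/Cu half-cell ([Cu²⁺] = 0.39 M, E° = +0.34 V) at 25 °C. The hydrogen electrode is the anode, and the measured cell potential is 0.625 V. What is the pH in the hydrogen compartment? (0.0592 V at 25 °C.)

E°_cell = 0.34 V and n = 2.
log Q = n(E° − E)/0.0592 = 2×(0.34 − 0.625)/0.0592 = -9.628.
With Q = [H⁺]^2 / ([Cu²⁺]·P(H₂)), solving for [H⁺] gives log[H⁺] = -4.998, so pH = 5.00.

pH = 5.00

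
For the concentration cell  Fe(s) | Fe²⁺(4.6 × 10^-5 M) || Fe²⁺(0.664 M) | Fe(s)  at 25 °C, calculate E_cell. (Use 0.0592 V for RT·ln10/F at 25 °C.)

0.12 V

Both half-cells are Fe²⁺/Fe, so E°_cell = 0. The concentrated side is the cathode; the cell reaction moves Fe²⁺ from high to low concentration with n = 2.
Q = [Fe²⁺]_dilute/[Fe²⁺]_conc = 4.6 × 10^-5/0.664 = 6.93 × 10^-5.
E = 0 − (0.0592/2) log Q = −(0.0592/2)(-4.159) = 0.1231 V.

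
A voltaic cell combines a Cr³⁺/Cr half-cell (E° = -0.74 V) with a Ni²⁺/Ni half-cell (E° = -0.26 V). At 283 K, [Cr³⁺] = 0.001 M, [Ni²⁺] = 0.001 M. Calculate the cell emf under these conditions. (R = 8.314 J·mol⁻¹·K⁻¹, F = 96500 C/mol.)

The Ni²⁺/Ni couple has the higher reduction potential and acts as the cathode, so E°_cell = -0.26 − (-0.74) = 0.48 V.
Balancing electrons gives n = 6; the reaction quotient is Q = [Cr³⁺]^2/[Ni²⁺]^3 = 1000.
E = E° − (RT/nF) ln Q = 0.48 − (8.314×283)/(6×96500) × (6.908) = 0.480 − 0.028 = 0.452 V.

0.452 V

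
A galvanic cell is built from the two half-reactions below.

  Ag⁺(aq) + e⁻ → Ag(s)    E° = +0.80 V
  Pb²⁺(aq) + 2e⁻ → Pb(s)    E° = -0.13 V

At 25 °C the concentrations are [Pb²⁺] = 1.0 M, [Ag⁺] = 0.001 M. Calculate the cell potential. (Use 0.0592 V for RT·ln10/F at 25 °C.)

0.752 V

The Ag⁺/Ag couple has the higher reduction potential and acts as the cathode, so E°_cell = +0.80 − (-0.13) = 0.93 V.
Balancing electrons gives n = 2; the reaction quotient is Q = [Pb²⁺]/[Ag⁺]^2 = 1 × 10^6.
At 25 °C, E = E° − (0.0592/n) log Q = 0.93 − (0.0592/2)(6.000) = 0.930 − 0.178 = 0.752 V.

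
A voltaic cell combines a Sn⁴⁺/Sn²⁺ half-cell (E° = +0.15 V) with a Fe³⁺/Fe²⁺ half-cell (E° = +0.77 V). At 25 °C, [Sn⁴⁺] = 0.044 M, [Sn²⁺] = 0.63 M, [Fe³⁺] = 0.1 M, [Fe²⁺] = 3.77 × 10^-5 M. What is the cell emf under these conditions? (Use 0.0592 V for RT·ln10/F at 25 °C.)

0.857 V

The Fe³⁺/Fe²⁺ couple has the higher reduction potential and acts as the cathode, so E°_cell = +0.77 − (+0.15) = 0.62 V.
Balancing electrons gives n = 2; the reaction quotient is Q = [Sn⁴⁺]·[Fe²⁺]^2/([Sn²⁺]·[Fe³⁺]^2) = 9.93 × 10^-9.
At 25 °C, E = E° − (0.0592/n) log Q = 0.62 − (0.0592/2)(-8.003) = 0.620 + 0.237 = 0.857 V.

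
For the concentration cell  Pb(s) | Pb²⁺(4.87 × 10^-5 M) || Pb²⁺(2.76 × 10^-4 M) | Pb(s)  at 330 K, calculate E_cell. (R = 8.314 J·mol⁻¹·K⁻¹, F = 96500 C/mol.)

0.025 V

Both half-cells are Pb²⁺/Pb, so E°_cell = 0. The concentrated side is the cathode; the cell reaction moves Pb²⁺ from high to low concentration with n = 2.
Q = [Pb²⁺]_dilute/[Pb²⁺]_conc = 4.87 × 10^-5/2.76 × 10^-4 = 0.176.
E = 0 − (RT/nF) ln Q = −((8.314×330)/(2×96500))(-1.735) = 0.0247 V.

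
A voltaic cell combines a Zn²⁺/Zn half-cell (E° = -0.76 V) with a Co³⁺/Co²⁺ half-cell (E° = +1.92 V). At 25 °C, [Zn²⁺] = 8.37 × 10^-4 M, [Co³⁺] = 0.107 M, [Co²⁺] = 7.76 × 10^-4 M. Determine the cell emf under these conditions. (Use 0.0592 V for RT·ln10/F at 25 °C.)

2.90 V

The Co³⁺/Co²⁺ couple has the higher reduction potential and acts as the cathode, so E°_cell = +1.92 − (-0.76) = 2.68 V.
Balancing electrons gives n = 2; the reaction quotient is Q = [Zn²⁺]·[Co²⁺]^2/[Co³⁺]^2 = 4.4 × 10^-8.
At 25 °C, E = E° − (0.0592/n) log Q = 2.68 − (0.0592/2)(-7.356) = 2.680 + 0.218 = 2.898 V.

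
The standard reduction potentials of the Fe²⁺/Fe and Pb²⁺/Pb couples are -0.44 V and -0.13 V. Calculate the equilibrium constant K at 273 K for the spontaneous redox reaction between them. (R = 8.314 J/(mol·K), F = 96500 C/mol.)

E°_cell = -0.13 − (-0.44) = 0.31 V, with n = 2 electrons transferred.
At equilibrium E = 0, so the Nernst equation gives ln K = nFE°/RT = (2)(96500)(0.31)/((8.314)(273)) = 26.36.
K = e^26.36 = 2.8 × 10^11.

2.8 × 10^11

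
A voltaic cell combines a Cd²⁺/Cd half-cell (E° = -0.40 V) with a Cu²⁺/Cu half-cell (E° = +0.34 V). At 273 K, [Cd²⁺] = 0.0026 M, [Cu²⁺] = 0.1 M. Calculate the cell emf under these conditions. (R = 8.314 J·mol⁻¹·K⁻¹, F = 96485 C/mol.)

0.783 V

The Cu²⁺/Cu couple has the higher reduction potential and acts as the cathode, so E°_cell = +0.34 − (-0.40) = 0.74 V.
Balancing electrons gives n = 2; the reaction quotient is Q = [Cd²⁺]/[Cu²⁺] = 0.0260.
E = E° − (RT/nF) ln Q = 0.74 − (8.314×273)/(2×96485) × (-3.650) = 0.740 + 0.043 = 0.783 V.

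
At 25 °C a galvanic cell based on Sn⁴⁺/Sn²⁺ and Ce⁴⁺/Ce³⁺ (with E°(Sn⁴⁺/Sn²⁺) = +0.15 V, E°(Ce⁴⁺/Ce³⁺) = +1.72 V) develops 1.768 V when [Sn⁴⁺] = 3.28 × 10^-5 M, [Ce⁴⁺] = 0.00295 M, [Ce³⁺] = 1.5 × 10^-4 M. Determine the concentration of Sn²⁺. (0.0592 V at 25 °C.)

From the Nernst equation, log Q = n(E° − E)/0.0592 = 2(1.57 − 1.768)/0.0592 = -6.689, so Q = 2.05 × 10^-7.
With Q = [Sn⁴⁺]·[Ce³⁺]^2/([Sn²⁺]·[Ce⁴⁺]^2) and the known concentrations, [Sn²⁺] in the denominator gives [Sn²⁺] = 0.41 M.

0.41 M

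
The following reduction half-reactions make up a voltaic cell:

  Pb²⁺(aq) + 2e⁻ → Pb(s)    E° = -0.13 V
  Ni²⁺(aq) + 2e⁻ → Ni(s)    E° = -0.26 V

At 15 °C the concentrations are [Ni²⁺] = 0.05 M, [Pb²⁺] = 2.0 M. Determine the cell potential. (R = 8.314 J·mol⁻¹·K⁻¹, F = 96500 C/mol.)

0.176 V

The Pb²⁺/Pb couple has the higher reduction potential and acts as the cathode, so E°_cell = -0.13 − (-0.26) = 0.13 V.
Balancing electrons gives n = 2; the reaction quotient is Q = [Ni²⁺]/[Pb²⁺] = 0.0250.
E = E° − (RT/nF) ln Q = 0.13 − (8.314×288)/(2×96500) × (-3.689) = 0.130 + 0.046 = 0.176 V.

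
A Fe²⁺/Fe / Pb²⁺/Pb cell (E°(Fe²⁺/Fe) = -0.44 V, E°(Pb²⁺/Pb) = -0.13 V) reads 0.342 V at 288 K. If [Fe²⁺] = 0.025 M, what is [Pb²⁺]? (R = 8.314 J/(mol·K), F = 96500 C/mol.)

From the Nernst equation, ln Q = nF(E° − E)/RT = 2×96500×(0.31 − 0.342)/(8.314×288) = -2.579, so Q = 0.0758.
With Q = [Fe²⁺]/[Pb²⁺] and the known concentrations, [Pb²⁺] in the denominator gives [Pb²⁺] = 0.33 M.

0.33 M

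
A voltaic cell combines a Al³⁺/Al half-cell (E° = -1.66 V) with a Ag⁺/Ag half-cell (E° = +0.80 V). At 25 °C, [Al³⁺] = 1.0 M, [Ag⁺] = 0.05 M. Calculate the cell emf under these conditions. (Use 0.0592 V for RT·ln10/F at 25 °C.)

2.38 V

The Ag⁺/Ag couple has the higher reduction potential and acts as the cathode, so E°_cell = +0.80 − (-1.66) = 2.46 V.
Balancing electrons gives n = 3; the reaction quotient is Q = [Al³⁺]/[Ag⁺]^3 = 8000.
At 25 °C, E = E° − (0.0592/n) log Q = 2.46 − (0.0592/3)(3.903) = 2.460 − 0.077 = 2.383 V.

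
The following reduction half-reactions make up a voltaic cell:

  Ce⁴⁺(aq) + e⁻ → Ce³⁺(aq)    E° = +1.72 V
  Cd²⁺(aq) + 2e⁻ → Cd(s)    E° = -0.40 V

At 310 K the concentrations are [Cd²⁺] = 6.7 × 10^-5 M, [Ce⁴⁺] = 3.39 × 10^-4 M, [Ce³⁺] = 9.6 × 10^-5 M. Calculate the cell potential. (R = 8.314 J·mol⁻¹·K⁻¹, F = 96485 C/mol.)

The Ce⁴⁺/Ce³⁺ couple has the higher reduction potential and acts as the cathode, so E°_cell = +1.72 − (-0.40) = 2.12 V.
Balancing electrons gives n = 2; the reaction quotient is Q = [Cd²⁺]·[Ce³⁺]^2/[Ce⁴⁺]^2 = 5.37 × 10^-6.
E = E° − (RT/nF) ln Q = 2.12 − (8.314×310)/(2×96485) × (-12.134) = 2.120 + 0.162 = 2.282 V.

2.28 V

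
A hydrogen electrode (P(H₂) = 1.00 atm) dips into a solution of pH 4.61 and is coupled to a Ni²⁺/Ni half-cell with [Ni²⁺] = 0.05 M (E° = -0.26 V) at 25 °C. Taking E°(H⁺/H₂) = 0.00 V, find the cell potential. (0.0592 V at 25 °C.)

The hydrogen couple is the cathode, so E°_cell = 0.26 V; n = 2.
[H⁺] = 10^(−4.61) = 2.5 × 10^-5 M, and Q = [Ni²⁺]·P(H₂) / [H⁺]^2 = 8.3 × 10^7.
E = E° − (0.0592/2) log Q = 0.26 − (0.0592/2)(7.919) = 0.026 V.

0.026 V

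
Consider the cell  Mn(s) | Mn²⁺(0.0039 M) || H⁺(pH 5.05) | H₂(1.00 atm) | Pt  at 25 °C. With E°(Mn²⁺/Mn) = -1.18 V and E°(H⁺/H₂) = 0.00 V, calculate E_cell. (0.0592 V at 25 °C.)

0.95 V

The hydrogen couple is the cathode, so E°_cell = 1.18 V; n = 2.
[H⁺] = 10^(−5.05) = 8.9 × 10^-6 M, and Q = [Mn²⁺]·P(H₂) / [H⁺]^2 = 4.91 × 10^7.
E = E° − (0.0592/2) log Q = 1.18 − (0.0592/2)(7.691) = 0.952 V.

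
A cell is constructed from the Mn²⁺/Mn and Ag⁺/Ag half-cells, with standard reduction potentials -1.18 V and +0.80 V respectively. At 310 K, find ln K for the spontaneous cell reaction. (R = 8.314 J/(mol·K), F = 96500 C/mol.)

E°_cell = +0.80 − (-1.18) = 1.98 V, with n = 2 electrons transferred.
At equilibrium E = 0, so the Nernst equation gives ln K = nFE°/RT = (2)(96500)(1.98)/((8.314)(310)) = 148.27.

ln K = 148.3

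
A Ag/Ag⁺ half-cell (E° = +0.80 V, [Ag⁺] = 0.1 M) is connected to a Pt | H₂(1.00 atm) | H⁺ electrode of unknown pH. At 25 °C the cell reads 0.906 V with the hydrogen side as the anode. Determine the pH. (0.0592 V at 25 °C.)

pH = 2.79

E°_cell = 0.80 V and n = 2.
log Q = n(E° − E)/0.0592 = 2×(0.80 − 0.906)/0.0592 = -3.581.
With Q = [H⁺]^2 / ([Ag⁺]^2·P(H₂)), solving for [H⁺] gives log[H⁺] = -2.791, so pH = 2.79.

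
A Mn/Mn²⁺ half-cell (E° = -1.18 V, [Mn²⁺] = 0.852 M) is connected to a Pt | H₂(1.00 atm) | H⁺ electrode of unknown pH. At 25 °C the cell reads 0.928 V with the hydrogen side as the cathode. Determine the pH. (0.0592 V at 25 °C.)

E°_cell = 1.18 V and n = 2.
log Q = n(E° − E)/0.0592 = 2×(1.18 − 0.928)/0.0592 = 8.514.
With Q = [Mn²⁺]·P(H₂) / [H⁺]^2, solving for [H⁺] gives log[H⁺] = -4.292, so pH = 4.29.

pH = 4.29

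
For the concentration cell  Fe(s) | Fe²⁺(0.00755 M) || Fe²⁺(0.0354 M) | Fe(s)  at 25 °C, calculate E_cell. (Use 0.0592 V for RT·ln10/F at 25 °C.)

Both half-cells are Fe²⁺/Fe, so E°_cell = 0. The concentrated side is the cathode; the cell reaction moves Fe²⁺ from high to low concentration with n = 2.
Q = [Fe²⁺]_dilute/[Fe²⁺]_conc = 0.00755/0.0354 = 0.213.
E = 0 − (0.0592/2) log Q = −(0.0592/2)(-0.671) = 0.0199 V.

0.020 V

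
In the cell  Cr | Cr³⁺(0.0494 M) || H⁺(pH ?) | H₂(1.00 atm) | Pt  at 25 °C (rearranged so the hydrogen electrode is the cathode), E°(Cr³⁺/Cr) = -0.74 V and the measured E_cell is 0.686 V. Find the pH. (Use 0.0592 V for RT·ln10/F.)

pH = 1.35

E°_cell = 0.74 V and n = 6.
log Q = n(E° − E)/0.0592 = 6×(0.74 − 0.686)/0.0592 = 5.473.
With Q = [Cr³⁺]^2·P(H₂)^3 / [H⁺]^6, solving for [H⁺] gives log[H⁺] = -1.348, so pH = 1.35.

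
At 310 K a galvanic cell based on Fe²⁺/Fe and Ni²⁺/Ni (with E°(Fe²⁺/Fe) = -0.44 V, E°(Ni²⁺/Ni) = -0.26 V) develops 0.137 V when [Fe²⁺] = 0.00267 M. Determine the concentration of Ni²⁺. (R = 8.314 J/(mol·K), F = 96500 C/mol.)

From the Nernst equation, ln Q = nF(E° − E)/RT = 2×96500×(0.18 − 0.137)/(8.314×310) = 3.220, so Q = 25.0.
With Q = [Fe²⁺]/[Ni²⁺] and the known concentrations, [Ni²⁺] in the denominator gives [Ni²⁺] = 1.1 × 10^-4 M.

1.1 × 10^-4 M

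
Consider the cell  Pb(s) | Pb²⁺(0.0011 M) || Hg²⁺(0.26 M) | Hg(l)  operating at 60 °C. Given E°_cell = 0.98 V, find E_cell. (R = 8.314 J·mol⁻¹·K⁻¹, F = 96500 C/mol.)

Balancing electrons gives n = 2; the reaction quotient is Q = [Pb²⁺]/[Hg²⁺] = 0.00423.
E = E° − (RT/nF) ln Q = 0.98 − (8.314×333)/(2×96500) × (-5.465) = 0.980 + 0.078 = 1.058 V.

1.06 V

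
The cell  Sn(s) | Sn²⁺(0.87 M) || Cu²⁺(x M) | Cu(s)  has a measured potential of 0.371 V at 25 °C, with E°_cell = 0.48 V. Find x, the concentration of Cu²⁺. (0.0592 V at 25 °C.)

1.8 × 10^-4 M

From the Nernst equation, log Q = n(E° − E)/0.0592 = 2(0.48 − 0.371)/0.0592 = 3.682, so Q = 4810.
With Q = [Sn²⁺]/[Cu²⁺] and the known concentrations, [Cu²⁺] in the denominator gives [Cu²⁺] = 1.8 × 10^-4 M.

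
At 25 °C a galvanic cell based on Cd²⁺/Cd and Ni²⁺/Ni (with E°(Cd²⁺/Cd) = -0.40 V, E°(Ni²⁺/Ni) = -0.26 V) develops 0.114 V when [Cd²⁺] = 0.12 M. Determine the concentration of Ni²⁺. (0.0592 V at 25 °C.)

From the Nernst equation, log Q = n(E° − E)/0.0592 = 2(0.14 − 0.114)/0.0592 = 0.878, so Q = 7.56.
With Q = [Cd²⁺]/[Ni²⁺] and the known concentrations, [Ni²⁺] in the denominator gives [Ni²⁺] = 0.016 M.

0.016 M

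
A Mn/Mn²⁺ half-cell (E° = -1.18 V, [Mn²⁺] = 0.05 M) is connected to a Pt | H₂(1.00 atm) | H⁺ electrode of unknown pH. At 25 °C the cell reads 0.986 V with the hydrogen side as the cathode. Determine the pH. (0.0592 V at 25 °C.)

pH = 3.93

E°_cell = 1.18 V and n = 2.
log Q = n(E° − E)/0.0592 = 2×(1.18 − 0.986)/0.0592 = 6.554.
With Q = [Mn²⁺]·P(H₂) / [H⁺]^2, solving for [H⁺] gives log[H⁺] = -3.928, so pH = 3.93.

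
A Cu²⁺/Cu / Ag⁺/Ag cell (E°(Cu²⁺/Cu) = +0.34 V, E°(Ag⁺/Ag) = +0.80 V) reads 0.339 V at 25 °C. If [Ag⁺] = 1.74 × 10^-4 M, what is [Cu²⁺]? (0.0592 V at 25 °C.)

From the Nernst equation, log Q = n(E° − E)/0.0592 = 2(0.46 − 0.339)/0.0592 = 4.088, so Q = 1.22 × 10^4.
With Q = [Cu²⁺]/[Ag⁺]^2 and the known concentrations, [Cu²⁺] in the numerator gives [Cu²⁺] = 3.7 × 10^-4 M.

3.7 × 10^-4 M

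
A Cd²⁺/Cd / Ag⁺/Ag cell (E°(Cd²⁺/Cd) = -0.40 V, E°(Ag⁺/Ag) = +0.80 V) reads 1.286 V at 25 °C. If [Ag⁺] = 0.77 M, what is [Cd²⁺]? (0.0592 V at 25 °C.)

From the Nernst equation, log Q = n(E° − E)/0.0592 = 2(1.20 − 1.286)/0.0592 = -2.905, so Q = 0.00124.
With Q = [Cd²⁺]/[Ag⁺]^2 and the known concentrations, [Cd²⁺] in the numerator gives [Cd²⁺] = 7.4 × 10^-4 M.

7.4 × 10^-4 M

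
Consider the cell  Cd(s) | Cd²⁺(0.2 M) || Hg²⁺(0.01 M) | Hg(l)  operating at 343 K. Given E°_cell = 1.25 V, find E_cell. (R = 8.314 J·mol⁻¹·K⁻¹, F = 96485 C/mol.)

Balancing electrons gives n = 2; the reaction quotient is Q = [Cd²⁺]/[Hg²⁺] = 20.0.
E = E° − (RT/nF) ln Q = 1.25 − (8.314×343)/(2×96485) × (2.996) = 1.250 − 0.044 = 1.206 V.

1.21 V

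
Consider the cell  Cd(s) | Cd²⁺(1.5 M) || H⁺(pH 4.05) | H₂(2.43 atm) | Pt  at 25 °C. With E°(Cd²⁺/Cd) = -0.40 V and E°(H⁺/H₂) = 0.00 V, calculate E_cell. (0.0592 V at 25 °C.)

0.14 V

The hydrogen couple is the cathode, so E°_cell = 0.40 V; n = 2.
[H⁺] = 10^(−4.05) = 8.9 × 10^-5 M, and Q = [Cd²⁺]·P(H₂) / [H⁺]^2 = 4.59 × 10^8.
E = E° − (0.0592/2) log Q = 0.40 − (0.0592/2)(8.662) = 0.144 V.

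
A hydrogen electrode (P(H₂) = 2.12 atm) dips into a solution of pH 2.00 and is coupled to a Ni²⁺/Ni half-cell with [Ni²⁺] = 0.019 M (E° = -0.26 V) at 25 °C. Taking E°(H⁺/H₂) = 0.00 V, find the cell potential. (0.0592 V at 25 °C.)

The hydrogen couple is the cathode, so E°_cell = 0.26 V; n = 2.
[H⁺] = 10^(−2.00) = 0.010 M, and Q = [Ni²⁺]·P(H₂) / [H⁺]^2 = 403.
E = E° − (0.0592/2) log Q = 0.26 − (0.0592/2)(2.605) = 0.183 V.

0.18 V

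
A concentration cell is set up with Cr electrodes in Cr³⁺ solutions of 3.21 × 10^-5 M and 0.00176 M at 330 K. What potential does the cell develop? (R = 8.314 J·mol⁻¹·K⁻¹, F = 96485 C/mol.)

0.038 V

Both half-cells are Cr³⁺/Cr, so E°_cell = 0. The concentrated side is the cathode; the cell reaction moves Cr³⁺ from high to low concentration with n = 3.
Q = [Cr³⁺]_dilute/[Cr³⁺]_conc = 3.21 × 10^-5/0.00176 = 0.0182.
E = 0 − (RT/nF) ln Q = −((8.314×330)/(3×96485))(-4.004) = 0.0380 V.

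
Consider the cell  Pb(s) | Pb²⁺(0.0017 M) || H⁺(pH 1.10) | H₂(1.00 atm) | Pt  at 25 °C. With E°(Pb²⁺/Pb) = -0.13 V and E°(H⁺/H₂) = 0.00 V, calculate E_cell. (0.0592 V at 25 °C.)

0.15 V

The hydrogen couple is the cathode, so E°_cell = 0.13 V; n = 2.
[H⁺] = 10^(−1.10) = 0.079 M, and Q = [Pb²⁺]·P(H₂) / [H⁺]^2 = 0.269.
E = E° − (0.0592/2) log Q = 0.13 − (0.0592/2)(-0.570) = 0.147 V.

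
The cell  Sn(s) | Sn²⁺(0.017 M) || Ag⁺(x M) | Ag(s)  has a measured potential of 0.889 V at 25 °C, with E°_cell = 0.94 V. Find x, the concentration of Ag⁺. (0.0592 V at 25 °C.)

From the Nernst equation, log Q = n(E° − E)/0.0592 = 2(0.94 − 0.889)/0.0592 = 1.723, so Q = 52.8.
With Q = [Sn²⁺]/[Ag⁺]^2 and the known concentrations, [Ag⁺]^2 in the denominator gives [Ag⁺] = 0.018 M.

0.018 M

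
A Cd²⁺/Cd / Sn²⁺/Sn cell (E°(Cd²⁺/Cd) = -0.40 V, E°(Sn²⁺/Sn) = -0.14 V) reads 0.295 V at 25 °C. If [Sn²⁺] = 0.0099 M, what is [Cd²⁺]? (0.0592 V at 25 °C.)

From the Nernst equation, log Q = n(E° − E)/0.0592 = 2(0.26 − 0.295)/0.0592 = -1.182, so Q = 0.0657.
With Q = [Cd²⁺]/[Sn²⁺] and the known concentrations, [Cd²⁺] in the numerator gives [Cd²⁺] = 6.5 × 10^-4 M.

6.5 × 10^-4 M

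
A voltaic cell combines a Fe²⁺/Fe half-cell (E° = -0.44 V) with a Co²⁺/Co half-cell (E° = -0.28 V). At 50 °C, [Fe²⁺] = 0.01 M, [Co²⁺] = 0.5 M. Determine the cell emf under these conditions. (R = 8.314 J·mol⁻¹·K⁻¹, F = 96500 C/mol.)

0.214 V

The Co²⁺/Co couple has the higher reduction potential and acts as the cathode, so E°_cell = -0.28 − (-0.44) = 0.16 V.
Balancing electrons gives n = 2; the reaction quotient is Q = [Fe²⁺]/[Co²⁺] = 0.0200.
E = E° − (RT/nF) ln Q = 0.16 − (8.314×323)/(2×96500) × (-3.912) = 0.160 + 0.054 = 0.214 V.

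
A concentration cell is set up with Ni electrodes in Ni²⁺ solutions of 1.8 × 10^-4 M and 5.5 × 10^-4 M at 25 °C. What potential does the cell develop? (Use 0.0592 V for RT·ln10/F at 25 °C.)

Both half-cells are Ni²⁺/Ni, so E°_cell = 0. The concentrated side is the cathode; the cell reaction moves Ni²⁺ from high to low concentration with n = 2.
Q = [Ni²⁺]_dilute/[Ni²⁺]_conc = 1.8 × 10^-4/5.5 × 10^-4 = 0.327.
E = 0 − (0.0592/2) log Q = −(0.0592/2)(-0.485) = 0.0144 V.

0.014 V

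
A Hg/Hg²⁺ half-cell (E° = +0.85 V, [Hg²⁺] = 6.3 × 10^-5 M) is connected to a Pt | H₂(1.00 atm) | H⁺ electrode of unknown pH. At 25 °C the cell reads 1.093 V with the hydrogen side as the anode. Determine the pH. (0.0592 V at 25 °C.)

pH = 6.21

E°_cell = 0.85 V and n = 2.
log Q = n(E° − E)/0.0592 = 2×(0.85 − 1.093)/0.0592 = -8.209.
With Q = [H⁺]^2 / ([Hg²⁺]·P(H₂)), solving for [H⁺] gives log[H⁺] = -6.205, so pH = 6.21.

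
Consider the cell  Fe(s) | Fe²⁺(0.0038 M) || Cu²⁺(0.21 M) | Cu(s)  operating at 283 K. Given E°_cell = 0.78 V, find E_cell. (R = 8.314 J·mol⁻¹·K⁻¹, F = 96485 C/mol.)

Balancing electrons gives n = 2; the reaction quotient is Q = [Fe²⁺]/[Cu²⁺] = 0.0181.
E = E° − (RT/nF) ln Q = 0.78 − (8.314×283)/(2×96485) × (-4.012) = 0.780 + 0.049 = 0.829 V.

0.829 V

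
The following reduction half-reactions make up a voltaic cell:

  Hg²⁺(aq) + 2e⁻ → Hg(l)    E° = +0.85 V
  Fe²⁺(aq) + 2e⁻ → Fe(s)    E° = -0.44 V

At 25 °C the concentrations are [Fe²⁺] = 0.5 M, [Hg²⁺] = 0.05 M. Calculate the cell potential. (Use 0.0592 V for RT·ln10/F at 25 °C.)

1.26 V

The Hg²⁺/Hg couple has the higher reduction potential and acts as the cathode, so E°_cell = +0.85 − (-0.44) = 1.29 V.
Balancing electrons gives n = 2; the reaction quotient is Q = [Fe²⁺]/[Hg²⁺] = 10.0.
At 25 °C, E = E° − (0.0592/n) log Q = 1.29 − (0.0592/2)(1.000) = 1.290 − 0.030 = 1.260 V.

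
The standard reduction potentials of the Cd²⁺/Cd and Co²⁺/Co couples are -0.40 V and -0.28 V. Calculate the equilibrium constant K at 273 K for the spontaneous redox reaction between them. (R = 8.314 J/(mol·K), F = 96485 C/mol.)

2.7 × 10^4

E°_cell = -0.28 − (-0.40) = 0.12 V, with n = 2 electrons transferred.
At equilibrium E = 0, so the Nernst equation gives ln K = nFE°/RT = (2)(96485)(0.12)/((8.314)(273)) = 10.20.
K = e^10.20 = 2.7 × 10^4.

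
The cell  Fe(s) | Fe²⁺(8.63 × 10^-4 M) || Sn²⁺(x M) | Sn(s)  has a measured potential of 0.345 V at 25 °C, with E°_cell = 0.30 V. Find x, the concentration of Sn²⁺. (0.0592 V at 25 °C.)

0.029 M

From the Nernst equation, log Q = n(E° − E)/0.0592 = 2(0.30 − 0.345)/0.0592 = -1.520, so Q = 0.0302.
With Q = [Fe²⁺]/[Sn²⁺] and the known concentrations, [Sn²⁺] in the denominator gives [Sn²⁺] = 0.029 M.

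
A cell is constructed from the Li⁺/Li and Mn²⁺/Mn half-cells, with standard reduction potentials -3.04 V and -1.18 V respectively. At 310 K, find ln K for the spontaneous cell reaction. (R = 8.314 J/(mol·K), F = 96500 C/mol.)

ln K = 139.3

E°_cell = -1.18 − (-3.04) = 1.86 V, with n = 2 electrons transferred.
At equilibrium E = 0, so the Nernst equation gives ln K = nFE°/RT = (2)(96500)(1.86)/((8.314)(310)) = 139.28.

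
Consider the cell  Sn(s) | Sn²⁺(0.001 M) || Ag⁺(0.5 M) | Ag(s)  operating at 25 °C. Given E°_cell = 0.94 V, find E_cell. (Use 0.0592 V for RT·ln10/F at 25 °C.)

1.01 V

Balancing electrons gives n = 2; the reaction quotient is Q = [Sn²⁺]/[Ag⁺]^2 = 0.00400.
At 25 °C, E = E° − (0.0592/n) log Q = 0.94 − (0.0592/2)(-2.398) = 0.940 + 0.071 = 1.011 V.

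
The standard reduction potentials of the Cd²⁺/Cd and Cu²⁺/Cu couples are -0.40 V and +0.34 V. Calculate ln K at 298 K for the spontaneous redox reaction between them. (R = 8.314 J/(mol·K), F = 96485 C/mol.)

ln K = 57.6

E°_cell = +0.34 − (-0.40) = 0.74 V, with n = 2 electrons transferred.
At equilibrium E = 0, so the Nernst equation gives ln K = nFE°/RT = (2)(96485)(0.74)/((8.314)(298)) = 57.64.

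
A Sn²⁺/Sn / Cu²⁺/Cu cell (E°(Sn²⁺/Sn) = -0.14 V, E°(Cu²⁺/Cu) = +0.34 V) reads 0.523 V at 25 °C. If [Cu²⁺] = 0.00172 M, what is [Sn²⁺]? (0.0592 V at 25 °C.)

6.1 × 10^-5 M

From the Nernst equation, log Q = n(E° − E)/0.0592 = 2(0.48 − 0.523)/0.0592 = -1.453, so Q = 0.0353.
With Q = [Sn²⁺]/[Cu²⁺] and the known concentrations, [Sn²⁺] in the numerator gives [Sn²⁺] = 6.1 × 10^-5 M.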